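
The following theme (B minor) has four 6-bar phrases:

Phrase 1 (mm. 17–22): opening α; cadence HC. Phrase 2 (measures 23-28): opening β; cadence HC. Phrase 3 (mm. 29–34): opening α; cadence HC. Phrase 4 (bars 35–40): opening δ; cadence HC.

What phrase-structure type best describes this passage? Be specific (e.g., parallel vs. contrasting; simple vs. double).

phrase group

Phrase 4 ends with a half cadence, no stronger than phrase 2's half cadence, so the four phrases do not form a double period; nor do phrases 3–4 duplicate 1–2, so it is not a repeated period. With no phrase reaching a conclusive cadence, the passage is a phrase group.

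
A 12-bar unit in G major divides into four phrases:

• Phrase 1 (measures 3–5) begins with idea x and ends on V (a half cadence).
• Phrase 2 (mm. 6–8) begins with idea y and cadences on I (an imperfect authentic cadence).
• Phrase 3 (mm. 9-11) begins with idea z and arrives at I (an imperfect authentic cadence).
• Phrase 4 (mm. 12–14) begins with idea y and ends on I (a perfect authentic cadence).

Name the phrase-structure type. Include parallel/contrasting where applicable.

contrasting double period

Four phrases in two halves: the first half (bars 3-8) ends with an imperfect authentic cadence, the second (mm. 9-14) with a perfect authentic cadence — a large antecedent–consequent pair, i.e. a double period.
Phrase 3 begins with different material from phrase 1, making it contrasting.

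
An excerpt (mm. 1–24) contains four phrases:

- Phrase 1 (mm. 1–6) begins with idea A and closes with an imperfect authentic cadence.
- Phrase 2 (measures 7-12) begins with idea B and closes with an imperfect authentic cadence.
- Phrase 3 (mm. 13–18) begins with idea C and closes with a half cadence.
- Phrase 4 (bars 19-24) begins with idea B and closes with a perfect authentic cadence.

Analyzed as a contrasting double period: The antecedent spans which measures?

measures 1–12

In a double period the four phrases pair into a large antecedent (phrases 1–2, ending imperfect authentic cadence) and a large consequent (phrases 3–4, ending perfect authentic cadence). The antecedent spans mm. 1-12.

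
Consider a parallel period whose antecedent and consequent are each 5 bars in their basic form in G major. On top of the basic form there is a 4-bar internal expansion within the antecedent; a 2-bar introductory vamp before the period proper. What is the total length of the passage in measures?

Basic parallel period: 5 + 5 = 10 bars.
10 (basic form) + 4 (internal expansion) + 2 (introduction) = 16.

16 measures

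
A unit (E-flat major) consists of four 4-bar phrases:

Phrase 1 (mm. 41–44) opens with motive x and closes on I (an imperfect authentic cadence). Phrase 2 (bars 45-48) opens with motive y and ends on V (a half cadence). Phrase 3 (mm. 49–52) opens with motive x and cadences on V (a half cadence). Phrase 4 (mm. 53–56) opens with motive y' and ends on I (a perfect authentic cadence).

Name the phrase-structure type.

Four phrases in two halves: the first half (measures 41–48) ends with a half cadence, the second (mm. 49–56) with a perfect authentic cadence — a large antecedent–consequent pair, i.e. a double period.
Phrase 3 begins with the same material as phrase 1, making it parallel.

parallel double period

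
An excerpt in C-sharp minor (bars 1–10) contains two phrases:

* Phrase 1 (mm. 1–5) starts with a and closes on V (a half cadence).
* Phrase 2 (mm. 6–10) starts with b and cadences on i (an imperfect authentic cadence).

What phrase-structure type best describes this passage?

Phrase 1 ends with a half cadence (weaker) and phrase 2 with an imperfect authentic cadence (stronger): antecedent + consequent = a period.
The two phrases open with different material (a / b), so the period is contrasting.

contrasting period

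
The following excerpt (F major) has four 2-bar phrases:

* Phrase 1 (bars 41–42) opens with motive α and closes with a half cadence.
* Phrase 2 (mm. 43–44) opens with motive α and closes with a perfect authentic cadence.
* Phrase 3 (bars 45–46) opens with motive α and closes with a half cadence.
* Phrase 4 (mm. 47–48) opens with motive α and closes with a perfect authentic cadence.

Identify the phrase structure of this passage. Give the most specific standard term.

The cadence pattern HC–PAC–HC–PAC is weak–strong twice, and phrases 3–4 restate phrases 1–2: a period heard twice, not a double period (which would end weakly at phrase 2).

repeated period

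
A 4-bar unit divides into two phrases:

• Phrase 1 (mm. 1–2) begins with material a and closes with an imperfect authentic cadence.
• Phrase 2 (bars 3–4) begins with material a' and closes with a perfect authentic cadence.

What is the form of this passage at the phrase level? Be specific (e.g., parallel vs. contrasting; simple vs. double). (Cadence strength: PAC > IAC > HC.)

parallel period

Phrase 1 ends with an imperfect authentic cadence (weaker) and phrase 2 with a perfect authentic cadence (stronger): antecedent + consequent = a period.
The two phrases open with the same material (a / a'), so the period is parallel.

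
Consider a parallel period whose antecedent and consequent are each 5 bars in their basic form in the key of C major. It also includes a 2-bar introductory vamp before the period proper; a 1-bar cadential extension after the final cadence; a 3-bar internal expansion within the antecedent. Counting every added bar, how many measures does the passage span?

Basic parallel period: 5 + 5 = 10 bars.
10 (basic form) + 2 (introduction) + 1 (cadential extension) + 3 (internal expansion) = 16.

16 measures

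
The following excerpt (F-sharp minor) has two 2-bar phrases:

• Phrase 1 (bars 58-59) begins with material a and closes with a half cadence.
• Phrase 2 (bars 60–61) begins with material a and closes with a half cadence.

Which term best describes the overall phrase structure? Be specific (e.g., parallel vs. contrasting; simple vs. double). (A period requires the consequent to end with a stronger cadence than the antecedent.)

Both phrases have the same opening (a) and the same cadence (half cadence): the second is a restatement, not a consequent, so this is a repeated phrase rather than a period.

repeated phrase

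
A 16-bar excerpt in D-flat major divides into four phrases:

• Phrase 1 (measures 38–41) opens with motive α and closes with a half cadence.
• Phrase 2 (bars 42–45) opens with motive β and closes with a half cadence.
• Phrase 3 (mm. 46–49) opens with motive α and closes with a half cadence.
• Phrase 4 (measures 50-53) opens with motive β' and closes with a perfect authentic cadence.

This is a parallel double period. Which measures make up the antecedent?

measures 38–45

In a double period the first pair of phrases (ending half cadence) is the large antecedent and the second pair (ending perfect authentic cadence) is the large consequent; the antecedent is measures 38–45.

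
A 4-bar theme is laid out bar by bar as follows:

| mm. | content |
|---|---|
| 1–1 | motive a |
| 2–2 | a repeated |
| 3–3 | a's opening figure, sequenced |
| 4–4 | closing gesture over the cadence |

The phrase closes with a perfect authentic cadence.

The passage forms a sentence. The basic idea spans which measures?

measures 1–1

The presentation of a sentence is the basic idea (measure 1) plus its repetition (bar 2); the basic idea is therefore measure 1.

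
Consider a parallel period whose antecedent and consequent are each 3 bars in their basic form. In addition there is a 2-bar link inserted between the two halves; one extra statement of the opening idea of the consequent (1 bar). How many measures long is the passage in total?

Basic parallel period: 3 + 3 = 6 bars.
6 (basic form) + 2 (link) + 1 (extra statement) = 9.

9 measures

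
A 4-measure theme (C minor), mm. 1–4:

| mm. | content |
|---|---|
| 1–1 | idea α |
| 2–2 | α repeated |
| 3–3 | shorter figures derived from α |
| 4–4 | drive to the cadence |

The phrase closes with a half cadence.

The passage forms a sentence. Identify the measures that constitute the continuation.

measures 3–4

After the presentation (mm. 1-2), the continuation covers the fragmentation through the cadence: bars 3–4.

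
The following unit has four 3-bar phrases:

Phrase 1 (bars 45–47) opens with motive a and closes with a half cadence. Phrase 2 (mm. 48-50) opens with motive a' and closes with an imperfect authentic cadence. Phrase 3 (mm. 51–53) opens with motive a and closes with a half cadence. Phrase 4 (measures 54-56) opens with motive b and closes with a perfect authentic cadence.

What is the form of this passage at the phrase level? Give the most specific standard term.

parallel double period

Four phrases in two halves: the first half (bars 45–50) ends with an imperfect authentic cadence, the second (measures 51–56) with a perfect authentic cadence — a large antecedent–consequent pair, i.e. a double period.
Phrase 3 begins with the same material as phrase 1, making it parallel.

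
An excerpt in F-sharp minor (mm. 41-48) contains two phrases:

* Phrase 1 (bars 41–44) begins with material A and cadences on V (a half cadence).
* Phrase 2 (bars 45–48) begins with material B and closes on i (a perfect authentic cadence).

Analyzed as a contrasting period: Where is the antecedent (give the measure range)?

The antecedent is the phrase ending with the weaker cadence (half cadence, phrase 1) and the consequent the one ending more conclusively (perfect authentic cadence, phrase 2); the antecedent is mm. 41–44.

measures 41–44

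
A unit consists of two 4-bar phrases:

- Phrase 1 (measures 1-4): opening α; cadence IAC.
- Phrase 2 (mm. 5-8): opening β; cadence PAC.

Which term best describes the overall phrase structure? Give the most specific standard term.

Phrase 1 ends with an imperfect authentic cadence (weaker) and phrase 2 with a perfect authentic cadence (stronger): antecedent + consequent = a period.
The two phrases open with different material (α / β), so the period is contrasting.

contrasting period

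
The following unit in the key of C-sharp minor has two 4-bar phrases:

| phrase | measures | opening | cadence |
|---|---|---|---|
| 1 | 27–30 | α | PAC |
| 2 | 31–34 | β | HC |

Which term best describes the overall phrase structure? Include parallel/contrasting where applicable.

The second phrase closes with a half cadence, which is not stronger than the first phrase's perfect authentic cadence; without a weak→strong cadential pair there is no antecedent–consequent relationship, so this is a phrase group rather than a period.

phrase group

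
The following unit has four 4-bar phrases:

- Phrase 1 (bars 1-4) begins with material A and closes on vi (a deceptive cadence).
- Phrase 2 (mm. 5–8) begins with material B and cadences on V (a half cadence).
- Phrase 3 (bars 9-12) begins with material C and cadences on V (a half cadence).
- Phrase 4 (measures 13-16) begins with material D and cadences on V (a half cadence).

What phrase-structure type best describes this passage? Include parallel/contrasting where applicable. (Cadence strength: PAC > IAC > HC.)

Phrase 4 ends with a half cadence, no stronger than phrase 2's half cadence, so the four phrases do not form a double period; nor do phrases 3–4 duplicate 1–2, so it is not a repeated period. With no phrase reaching a conclusive cadence, the passage is a phrase group.

phrase group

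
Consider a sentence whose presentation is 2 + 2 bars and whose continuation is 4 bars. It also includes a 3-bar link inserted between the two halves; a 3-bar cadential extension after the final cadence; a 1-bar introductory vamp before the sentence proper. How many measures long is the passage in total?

15 measures

Basic sentence: 2 + 2 + 4 = 8 bars.
8 (basic form) + 3 (link) + 3 (cadential extension) + 1 (introduction) = 15.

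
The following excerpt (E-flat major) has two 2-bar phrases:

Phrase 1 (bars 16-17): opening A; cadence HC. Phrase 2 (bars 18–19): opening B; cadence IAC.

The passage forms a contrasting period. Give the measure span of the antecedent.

measures 16–17

The phrase ending with the weaker cadence (half cadence) is the antecedent; the one ending more conclusively (imperfect authentic cadence) is the consequent. The antecedent is measures 16–17.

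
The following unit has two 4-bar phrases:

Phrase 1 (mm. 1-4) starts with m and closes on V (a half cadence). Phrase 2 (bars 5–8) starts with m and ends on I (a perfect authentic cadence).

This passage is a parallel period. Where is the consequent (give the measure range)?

measures 5–8

The antecedent is the phrase ending with the weaker cadence (half cadence, phrase 1) and the consequent the one ending more conclusively (perfect authentic cadence, phrase 2); the consequent is mm. 5–8.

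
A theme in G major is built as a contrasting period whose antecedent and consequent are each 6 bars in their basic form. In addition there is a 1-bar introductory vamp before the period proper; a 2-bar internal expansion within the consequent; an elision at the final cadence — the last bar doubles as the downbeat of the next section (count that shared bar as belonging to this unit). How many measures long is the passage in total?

Basic contrasting period: 6 + 6 = 12 bars.
12 (basic form) + 1 (introduction) + 2 (internal expansion) = 15.
The elision shares a bar with the next section but does not change this unit's count.

15 measures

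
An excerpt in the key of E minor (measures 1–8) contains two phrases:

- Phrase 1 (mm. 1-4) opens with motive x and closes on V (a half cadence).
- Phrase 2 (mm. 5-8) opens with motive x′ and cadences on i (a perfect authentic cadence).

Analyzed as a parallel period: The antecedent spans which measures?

measures 1–4

The antecedent is the phrase ending with the weaker cadence (half cadence, phrase 1) and the consequent the one ending more conclusively (perfect authentic cadence, phrase 2); the antecedent is measures 1–4.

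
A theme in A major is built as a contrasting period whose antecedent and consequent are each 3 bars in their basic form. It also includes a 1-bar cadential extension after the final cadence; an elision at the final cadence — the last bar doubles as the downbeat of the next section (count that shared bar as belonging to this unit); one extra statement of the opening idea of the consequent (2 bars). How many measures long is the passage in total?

9 measures

Basic contrasting period: 3 + 3 = 6 bars.
6 (basic form) + 1 (cadential extension) + 2 (extra statement) = 9.
The elision shares a bar with the next section but does not change this unit's count.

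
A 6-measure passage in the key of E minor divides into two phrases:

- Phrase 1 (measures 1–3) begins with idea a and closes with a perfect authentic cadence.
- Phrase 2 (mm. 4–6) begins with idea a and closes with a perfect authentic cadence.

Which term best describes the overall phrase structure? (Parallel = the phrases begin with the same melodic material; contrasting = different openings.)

repeated phrase

Both phrases have the same opening (a) and the same cadence (perfect authentic cadence): the second is a restatement, not a consequent, so this is a repeated phrase rather than a period.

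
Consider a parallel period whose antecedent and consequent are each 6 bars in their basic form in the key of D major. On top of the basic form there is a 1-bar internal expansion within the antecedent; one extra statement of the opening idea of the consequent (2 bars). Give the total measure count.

Basic parallel period: 6 + 6 = 12 bars.
12 (basic form) + 1 (internal expansion) + 2 (extra statement) = 15.

15 measures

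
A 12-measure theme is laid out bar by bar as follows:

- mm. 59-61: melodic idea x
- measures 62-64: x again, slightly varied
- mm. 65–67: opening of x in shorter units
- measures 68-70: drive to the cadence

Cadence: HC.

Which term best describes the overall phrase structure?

Basic idea (mm. 59–61) + its repetition (mm. 62–64) form the presentation; fragmentation and cadence (mm. 65-70) form the continuation — the 12-bar whole is a sentence.

sentence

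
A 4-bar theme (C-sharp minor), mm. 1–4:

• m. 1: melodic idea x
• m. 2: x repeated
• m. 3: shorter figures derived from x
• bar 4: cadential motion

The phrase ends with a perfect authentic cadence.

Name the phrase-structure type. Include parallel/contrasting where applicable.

Basic idea (m. 1) + its repetition (measure 2) form the presentation; fragmentation and cadence (mm. 3-4) form the continuation — the 4-bar whole is a sentence.

sentence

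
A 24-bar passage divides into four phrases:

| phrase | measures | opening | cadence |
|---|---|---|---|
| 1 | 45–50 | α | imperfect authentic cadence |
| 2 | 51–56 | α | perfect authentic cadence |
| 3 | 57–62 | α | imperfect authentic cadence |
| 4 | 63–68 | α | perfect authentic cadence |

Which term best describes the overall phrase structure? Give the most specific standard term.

The cadence pattern IAC–PAC–IAC–PAC is weak–strong twice, and phrases 3–4 restate phrases 1–2: a period heard twice, not a double period (which would end weakly at phrase 2).

repeated period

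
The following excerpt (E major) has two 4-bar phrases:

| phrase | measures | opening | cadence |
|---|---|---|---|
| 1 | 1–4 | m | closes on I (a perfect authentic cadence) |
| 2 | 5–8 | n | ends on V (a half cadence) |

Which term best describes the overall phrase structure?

The second phrase closes with a half cadence, which is not stronger than the first phrase's perfect authentic cadence; without a weak→strong cadential pair there is no antecedent–consequent relationship, so this is a phrase group rather than a period.

phrase group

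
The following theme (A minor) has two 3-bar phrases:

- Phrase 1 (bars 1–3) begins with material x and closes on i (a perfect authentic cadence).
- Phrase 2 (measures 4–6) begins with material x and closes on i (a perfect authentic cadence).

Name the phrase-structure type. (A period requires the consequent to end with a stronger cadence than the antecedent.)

repeated phrase

Both phrases have the same opening (x) and the same cadence (perfect authentic cadence): the second is a restatement, not a consequent, so this is a repeated phrase rather than a period.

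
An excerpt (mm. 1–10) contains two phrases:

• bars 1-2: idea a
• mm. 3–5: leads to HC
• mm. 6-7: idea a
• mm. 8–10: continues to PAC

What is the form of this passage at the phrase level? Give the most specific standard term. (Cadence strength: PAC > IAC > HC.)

parallel period

Phrase 1 ends with a half cadence (weaker) and phrase 2 with a perfect authentic cadence (stronger): antecedent + consequent = a period.
The two phrases open with the same material (a / a), so the period is parallel.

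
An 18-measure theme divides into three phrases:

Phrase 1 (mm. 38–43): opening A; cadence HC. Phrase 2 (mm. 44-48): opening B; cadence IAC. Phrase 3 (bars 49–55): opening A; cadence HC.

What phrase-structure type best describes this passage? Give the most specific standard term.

phrase group

The final phrase closes with a half cadence, which is not stronger than the preceding imperfect authentic cadence; the 3 phrases lack an overall antecedent–consequent design and so form a phrase group.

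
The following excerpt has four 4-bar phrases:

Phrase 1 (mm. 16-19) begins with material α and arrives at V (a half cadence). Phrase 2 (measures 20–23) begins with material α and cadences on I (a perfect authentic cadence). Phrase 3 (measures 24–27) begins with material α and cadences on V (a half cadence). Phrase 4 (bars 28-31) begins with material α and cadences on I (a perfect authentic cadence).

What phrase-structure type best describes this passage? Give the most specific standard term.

The cadence pattern HC–PAC–HC–PAC is weak–strong twice, and phrases 3–4 restate phrases 1–2: a period heard twice, not a double period (which would end weakly at phrase 2).

repeated period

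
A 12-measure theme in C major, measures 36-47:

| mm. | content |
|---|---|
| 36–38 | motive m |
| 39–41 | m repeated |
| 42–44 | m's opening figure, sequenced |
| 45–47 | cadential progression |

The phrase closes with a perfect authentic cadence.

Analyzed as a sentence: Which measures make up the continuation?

After the presentation (measures 36–41), the continuation covers the fragmentation through the cadence: measures 42–47.

measures 42–47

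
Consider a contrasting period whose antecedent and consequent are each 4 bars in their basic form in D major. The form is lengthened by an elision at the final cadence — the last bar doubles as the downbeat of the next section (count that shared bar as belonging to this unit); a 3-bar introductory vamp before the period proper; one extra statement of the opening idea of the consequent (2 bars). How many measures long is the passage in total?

13 measures

Basic contrasting period: 4 + 4 = 8 bars.
8 (basic form) + 3 (introduction) + 2 (extra statement) = 13.
The elision shares a bar with the next section but does not change this unit's count.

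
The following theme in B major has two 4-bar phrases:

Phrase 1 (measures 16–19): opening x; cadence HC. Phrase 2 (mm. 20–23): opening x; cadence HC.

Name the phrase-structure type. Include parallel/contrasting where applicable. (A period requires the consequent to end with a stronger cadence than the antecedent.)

repeated phrase

Both phrases have the same opening (x) and the same cadence (half cadence): the second is a restatement, not a consequent, so this is a repeated phrase rather than a period.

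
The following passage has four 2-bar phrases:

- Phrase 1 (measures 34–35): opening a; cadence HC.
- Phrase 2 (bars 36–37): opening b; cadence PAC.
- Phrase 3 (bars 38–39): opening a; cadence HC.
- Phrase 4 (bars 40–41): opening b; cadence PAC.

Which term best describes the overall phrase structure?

repeated period

The cadence pattern HC–PAC–HC–PAC is weak–strong twice, and phrases 3–4 restate phrases 1–2: a period heard twice, not a double period (which would end weakly at phrase 2).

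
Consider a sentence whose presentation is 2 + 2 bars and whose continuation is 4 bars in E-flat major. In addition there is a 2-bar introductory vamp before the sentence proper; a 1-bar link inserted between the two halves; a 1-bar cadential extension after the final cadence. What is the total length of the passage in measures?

12 measures

Basic sentence: 2 + 2 + 4 = 8 bars.
8 (basic form) + 2 (introduction) + 1 (link) + 1 (cadential extension) = 12.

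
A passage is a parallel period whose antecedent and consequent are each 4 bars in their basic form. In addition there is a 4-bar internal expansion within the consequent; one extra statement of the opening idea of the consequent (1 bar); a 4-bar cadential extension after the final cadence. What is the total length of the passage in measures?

Basic parallel period: 4 + 4 = 8 bars.
8 (basic form) + 4 (internal expansion) + 1 (extra statement) + 4 (cadential extension) = 17.

17 measures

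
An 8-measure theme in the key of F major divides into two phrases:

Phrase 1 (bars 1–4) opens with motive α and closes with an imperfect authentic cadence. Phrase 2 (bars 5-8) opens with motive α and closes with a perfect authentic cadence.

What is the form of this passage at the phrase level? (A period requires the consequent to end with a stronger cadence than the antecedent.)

parallel period

Phrase 1 ends with an imperfect authentic cadence (weaker) and phrase 2 with a perfect authentic cadence (stronger): antecedent + consequent = a period.
The two phrases open with the same material (α / α), so the period is parallel.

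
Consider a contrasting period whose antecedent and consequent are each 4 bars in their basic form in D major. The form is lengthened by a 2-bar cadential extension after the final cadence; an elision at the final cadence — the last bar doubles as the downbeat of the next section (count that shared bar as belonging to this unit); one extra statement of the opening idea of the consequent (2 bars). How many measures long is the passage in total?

12 measures

Basic contrasting period: 4 + 4 = 8 bars.
8 (basic form) + 2 (cadential extension) + 2 (extra statement) = 12.
The elision shares a bar with the next section but does not change this unit's count.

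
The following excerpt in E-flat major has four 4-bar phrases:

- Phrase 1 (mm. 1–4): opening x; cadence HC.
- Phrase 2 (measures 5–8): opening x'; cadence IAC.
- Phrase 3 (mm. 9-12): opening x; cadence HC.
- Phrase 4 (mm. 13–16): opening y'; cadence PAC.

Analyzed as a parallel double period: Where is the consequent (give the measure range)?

measures 9–16

In a double period the four phrases pair into a large antecedent (phrases 1–2, ending imperfect authentic cadence) and a large consequent (phrases 3–4, ending perfect authentic cadence). The consequent spans measures 9–16.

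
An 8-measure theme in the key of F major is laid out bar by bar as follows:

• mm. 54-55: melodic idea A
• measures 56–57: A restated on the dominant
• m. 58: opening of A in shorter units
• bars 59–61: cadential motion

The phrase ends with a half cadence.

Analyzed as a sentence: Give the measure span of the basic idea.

measures 54–55

The presentation of a sentence is the basic idea (bars 54–55) plus its repetition (bars 56–57); the basic idea is therefore measures 54–55.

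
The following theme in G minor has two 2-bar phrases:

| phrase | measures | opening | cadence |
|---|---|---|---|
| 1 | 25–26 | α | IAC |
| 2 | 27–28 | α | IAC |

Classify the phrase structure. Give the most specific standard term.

repeated phrase

Both phrases have the same opening (α) and the same cadence (imperfect authentic cadence): the second is a restatement, not a consequent, so this is a repeated phrase rather than a period.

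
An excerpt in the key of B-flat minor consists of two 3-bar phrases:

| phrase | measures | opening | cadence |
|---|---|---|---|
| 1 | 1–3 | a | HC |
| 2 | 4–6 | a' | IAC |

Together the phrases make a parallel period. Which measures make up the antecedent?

The phrase ending with the weaker cadence (half cadence) is the antecedent; the one ending more conclusively (imperfect authentic cadence) is the consequent. The antecedent is measures 1–3.

measures 1–3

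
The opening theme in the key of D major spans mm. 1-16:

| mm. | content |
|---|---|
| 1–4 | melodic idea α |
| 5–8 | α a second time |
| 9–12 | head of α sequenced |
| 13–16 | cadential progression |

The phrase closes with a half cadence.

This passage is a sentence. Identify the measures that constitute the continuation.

measures 9–16

After the presentation (mm. 1–8), the continuation covers the fragmentation through the cadence: measures 9–16.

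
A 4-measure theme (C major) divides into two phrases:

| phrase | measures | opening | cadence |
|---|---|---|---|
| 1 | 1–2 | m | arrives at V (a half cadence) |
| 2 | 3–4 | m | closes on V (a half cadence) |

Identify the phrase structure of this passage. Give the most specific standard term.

repeated phrase

Both phrases have the same opening (m) and the same cadence (half cadence): the second is a restatement, not a consequent, so this is a repeated phrase rather than a period.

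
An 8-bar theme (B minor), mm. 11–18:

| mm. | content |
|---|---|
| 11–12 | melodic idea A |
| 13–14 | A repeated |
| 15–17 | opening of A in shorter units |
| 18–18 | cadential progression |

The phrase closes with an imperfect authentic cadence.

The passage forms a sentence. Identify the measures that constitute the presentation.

The presentation of a sentence is the basic idea (measures 11–12) plus its repetition (mm. 13-14); the presentation is therefore bars 11-14.

measures 11–14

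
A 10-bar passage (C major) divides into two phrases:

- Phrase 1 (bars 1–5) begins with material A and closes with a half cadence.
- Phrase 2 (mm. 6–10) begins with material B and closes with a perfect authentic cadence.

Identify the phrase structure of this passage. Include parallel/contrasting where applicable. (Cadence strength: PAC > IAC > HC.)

Phrase 1 ends with a half cadence (weaker) and phrase 2 with a perfect authentic cadence (stronger): antecedent + consequent = a period.
The two phrases open with different material (A / B), so the period is contrasting.

contrasting period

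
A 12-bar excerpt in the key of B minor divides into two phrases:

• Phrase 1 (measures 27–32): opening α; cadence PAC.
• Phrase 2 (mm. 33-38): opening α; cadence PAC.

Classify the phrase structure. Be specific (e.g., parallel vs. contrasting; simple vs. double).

Both phrases have the same opening (α) and the same cadence (perfect authentic cadence): the second is a restatement, not a consequent, so this is a repeated phrase rather than a period.

repeated phrase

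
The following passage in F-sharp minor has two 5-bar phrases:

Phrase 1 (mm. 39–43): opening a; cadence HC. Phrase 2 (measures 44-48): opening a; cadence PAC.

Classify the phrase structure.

parallel period

Phrase 1 ends with a half cadence (weaker) and phrase 2 with a perfect authentic cadence (stronger): antecedent + consequent = a period.
The two phrases open with the same material (a / a), so the period is parallel.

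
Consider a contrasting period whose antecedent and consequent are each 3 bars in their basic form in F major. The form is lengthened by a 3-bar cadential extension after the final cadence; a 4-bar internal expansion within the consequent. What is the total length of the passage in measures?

Basic contrasting period: 3 + 3 = 6 bars.
6 (basic form) + 3 (cadential extension) + 4 (internal expansion) = 13.

13 measures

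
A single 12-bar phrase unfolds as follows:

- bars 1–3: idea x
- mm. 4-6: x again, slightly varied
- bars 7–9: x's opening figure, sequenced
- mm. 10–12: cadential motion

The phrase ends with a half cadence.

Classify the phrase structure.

sentence

Basic idea (mm. 1-3) + its repetition (mm. 4–6) form the presentation; fragmentation and cadence (bars 7–12) form the continuation — the 12-bar whole is a sentence.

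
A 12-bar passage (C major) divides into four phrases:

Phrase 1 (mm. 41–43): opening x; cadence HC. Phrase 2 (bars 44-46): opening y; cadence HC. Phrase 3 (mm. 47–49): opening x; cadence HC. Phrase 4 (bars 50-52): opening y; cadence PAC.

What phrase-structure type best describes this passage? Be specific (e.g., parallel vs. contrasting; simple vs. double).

Four phrases in two halves: the first half (mm. 41–46) ends with a half cadence, the second (mm. 47–52) with a perfect authentic cadence — a large antecedent–consequent pair, i.e. a double period.
Phrase 3 begins with the same material as phrase 1, making it parallel.

parallel double period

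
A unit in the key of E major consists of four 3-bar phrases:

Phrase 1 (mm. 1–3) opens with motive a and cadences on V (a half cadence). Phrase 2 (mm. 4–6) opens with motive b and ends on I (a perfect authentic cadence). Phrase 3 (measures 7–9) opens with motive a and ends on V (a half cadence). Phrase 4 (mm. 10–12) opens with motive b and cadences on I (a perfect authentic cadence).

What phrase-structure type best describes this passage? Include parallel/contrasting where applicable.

The cadence pattern HC–PAC–HC–PAC is weak–strong twice, and phrases 3–4 restate phrases 1–2: a period heard twice, not a double period (which would end weakly at phrase 2).

repeated period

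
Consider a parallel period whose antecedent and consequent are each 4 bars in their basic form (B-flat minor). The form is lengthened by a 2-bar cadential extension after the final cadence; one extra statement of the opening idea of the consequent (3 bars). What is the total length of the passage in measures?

Basic parallel period: 4 + 4 = 8 bars.
8 (basic form) + 2 (cadential extension) + 3 (extra statement) = 13.

13 measures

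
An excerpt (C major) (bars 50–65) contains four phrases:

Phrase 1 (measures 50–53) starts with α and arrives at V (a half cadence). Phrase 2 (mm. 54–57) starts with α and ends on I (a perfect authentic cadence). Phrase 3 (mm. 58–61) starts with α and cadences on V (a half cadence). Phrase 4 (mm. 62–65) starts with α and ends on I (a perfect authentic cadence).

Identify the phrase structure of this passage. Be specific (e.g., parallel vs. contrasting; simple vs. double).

repeated period

The cadence pattern HC–PAC–HC–PAC is weak–strong twice, and phrases 3–4 restate phrases 1–2: a period heard twice, not a double period (which would end weakly at phrase 2).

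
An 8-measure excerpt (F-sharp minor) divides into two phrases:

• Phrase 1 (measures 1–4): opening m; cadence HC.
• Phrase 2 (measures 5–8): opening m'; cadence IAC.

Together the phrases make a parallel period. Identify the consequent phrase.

phrase 2

The phrase ending with the weaker cadence (half cadence) is the antecedent; the one ending more conclusively (imperfect authentic cadence) is the consequent. The consequent is phrase 2.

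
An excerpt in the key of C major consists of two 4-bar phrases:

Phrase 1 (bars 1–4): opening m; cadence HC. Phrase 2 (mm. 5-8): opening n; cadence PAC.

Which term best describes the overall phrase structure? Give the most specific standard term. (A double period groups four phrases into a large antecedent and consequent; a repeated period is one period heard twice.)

contrasting period

Phrase 1 ends with a half cadence (weaker) and phrase 2 with a perfect authentic cadence (stronger): antecedent + consequent = a period.
The two phrases open with different material (m / n), so the period is contrasting.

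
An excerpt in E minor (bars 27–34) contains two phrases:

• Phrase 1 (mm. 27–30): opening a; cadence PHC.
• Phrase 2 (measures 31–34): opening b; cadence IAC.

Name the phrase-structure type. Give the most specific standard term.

contrasting period

Phrase 1 ends with a Phrygian half cadence (weaker) and phrase 2 with an imperfect authentic cadence (stronger): antecedent + consequent = a period.
The two phrases open with different material (a / b), so the period is contrasting.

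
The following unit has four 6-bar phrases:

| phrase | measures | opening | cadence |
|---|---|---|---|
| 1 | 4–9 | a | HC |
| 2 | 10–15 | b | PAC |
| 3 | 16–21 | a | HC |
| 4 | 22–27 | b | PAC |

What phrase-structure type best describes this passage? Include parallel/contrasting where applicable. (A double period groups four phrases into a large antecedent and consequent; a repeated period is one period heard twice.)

The cadence pattern HC–PAC–HC–PAC is weak–strong twice, and phrases 3–4 restate phrases 1–2: a period heard twice, not a double period (which would end weakly at phrase 2).

repeated period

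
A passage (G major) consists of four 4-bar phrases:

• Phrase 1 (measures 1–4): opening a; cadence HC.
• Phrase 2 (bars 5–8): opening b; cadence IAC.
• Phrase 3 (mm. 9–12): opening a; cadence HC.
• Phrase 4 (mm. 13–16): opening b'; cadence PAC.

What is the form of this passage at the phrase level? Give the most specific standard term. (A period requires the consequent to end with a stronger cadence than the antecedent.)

Four phrases in two halves: the first half (measures 1–8) ends with an imperfect authentic cadence, the second (mm. 9-16) with a perfect authentic cadence — a large antecedent–consequent pair, i.e. a double period.
Phrase 3 begins with the same material as phrase 1, making it parallel.

parallel double period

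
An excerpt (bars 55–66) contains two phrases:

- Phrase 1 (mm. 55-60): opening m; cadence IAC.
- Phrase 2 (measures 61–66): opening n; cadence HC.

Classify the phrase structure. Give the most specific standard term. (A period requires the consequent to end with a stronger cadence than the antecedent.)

phrase group

The second phrase closes with a half cadence, which is not stronger than the first phrase's imperfect authentic cadence; without a weak→strong cadential pair there is no antecedent–consequent relationship, so this is a phrase group rather than a period.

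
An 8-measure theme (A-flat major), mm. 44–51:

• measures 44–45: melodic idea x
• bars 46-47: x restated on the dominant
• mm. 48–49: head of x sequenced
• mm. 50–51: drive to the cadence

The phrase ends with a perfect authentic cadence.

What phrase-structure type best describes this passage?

sentence

Basic idea (mm. 44–45) + its repetition (measures 46–47) form the presentation; fragmentation and cadence (mm. 48-51) form the continuation — the 8-bar whole is a sentence.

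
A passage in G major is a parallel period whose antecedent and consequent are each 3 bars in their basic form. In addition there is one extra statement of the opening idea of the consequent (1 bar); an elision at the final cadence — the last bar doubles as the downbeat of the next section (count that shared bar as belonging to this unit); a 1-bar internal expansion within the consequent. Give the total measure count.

Basic parallel period: 3 + 3 = 6 bars.
6 (basic form) + 1 (extra statement) + 1 (internal expansion) = 8.
The elision shares a bar with the next section but does not change this unit's count.

8 measures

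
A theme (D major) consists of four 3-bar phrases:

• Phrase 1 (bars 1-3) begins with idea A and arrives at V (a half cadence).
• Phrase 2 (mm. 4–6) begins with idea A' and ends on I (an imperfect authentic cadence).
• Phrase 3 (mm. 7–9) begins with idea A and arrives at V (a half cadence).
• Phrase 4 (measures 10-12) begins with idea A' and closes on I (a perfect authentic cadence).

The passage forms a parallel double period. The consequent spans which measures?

In a double period the four phrases pair into a large antecedent (phrases 1–2, ending imperfect authentic cadence) and a large consequent (phrases 3–4, ending perfect authentic cadence). The consequent spans bars 7–12.

measures 7–12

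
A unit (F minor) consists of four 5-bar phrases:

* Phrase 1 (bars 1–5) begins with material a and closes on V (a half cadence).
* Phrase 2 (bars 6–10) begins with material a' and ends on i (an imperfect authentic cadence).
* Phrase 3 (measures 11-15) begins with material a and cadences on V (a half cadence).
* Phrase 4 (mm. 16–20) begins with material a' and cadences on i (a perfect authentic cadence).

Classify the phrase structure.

parallel double period

Four phrases in two halves: the first half (bars 1–10) ends with an imperfect authentic cadence, the second (bars 11-20) with a perfect authentic cadence — a large antecedent–consequent pair, i.e. a double period.
Phrase 3 begins with the same material as phrase 1, making it parallel.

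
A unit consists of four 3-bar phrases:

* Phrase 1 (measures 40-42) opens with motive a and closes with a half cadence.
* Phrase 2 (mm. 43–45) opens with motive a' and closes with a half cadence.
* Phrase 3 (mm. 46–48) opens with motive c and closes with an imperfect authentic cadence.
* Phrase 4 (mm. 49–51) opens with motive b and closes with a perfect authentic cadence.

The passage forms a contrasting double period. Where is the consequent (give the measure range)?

In a double period the four phrases pair into a large antecedent (phrases 1–2, ending half cadence) and a large consequent (phrases 3–4, ending perfect authentic cadence). The consequent spans mm. 46–51.

measures 46–51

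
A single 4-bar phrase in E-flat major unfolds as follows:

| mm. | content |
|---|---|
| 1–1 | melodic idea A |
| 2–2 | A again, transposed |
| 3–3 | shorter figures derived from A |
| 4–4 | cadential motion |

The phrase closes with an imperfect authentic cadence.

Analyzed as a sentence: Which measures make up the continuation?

measures 3–4

After the presentation (mm. 1-2), the continuation covers the fragmentation through the cadence: bars 3–4.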